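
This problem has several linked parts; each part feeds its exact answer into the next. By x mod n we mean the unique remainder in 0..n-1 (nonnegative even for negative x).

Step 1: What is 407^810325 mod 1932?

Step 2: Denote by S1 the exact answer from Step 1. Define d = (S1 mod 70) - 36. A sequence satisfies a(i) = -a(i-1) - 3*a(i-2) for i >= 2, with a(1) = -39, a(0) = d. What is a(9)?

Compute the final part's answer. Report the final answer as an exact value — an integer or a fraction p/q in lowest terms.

2151

Step 1: squarings mod 1932: 407^1=407, 407^2=1429, 407^4=1849, 407^8=1093, 407^16=673, 407^32=841, 407^64=169, 407^128=1513, 407^256=1681, 407^512=1177, 407^1024=85, 407^2048=1429, 407^4096=1849, 407^8192=1093, 407^16384=673, 407^32768=841, 407^65536=169, 407^131072=1513, 407^262144=1681, 407^524288=1177; 407^810325 = 407^1 * 407^4 * 407^16 * 407^64 * 407^256 * 407^1024 * 407^2048 * 407^4096 * 407^16384 * 407^262144 * 407^524288 = 1163 (mod 1932); answer 1163
Step 2: S1 = 1163; d = 7; a(2) = -1*(-39) - 3*(7) = 18; iterating: a(2)=18, a(3)=99, a(4)=-153, a(5)=-144, a(6)=603, a(7)=-171, a(8)=-1638, a(9)=2151; answer 2151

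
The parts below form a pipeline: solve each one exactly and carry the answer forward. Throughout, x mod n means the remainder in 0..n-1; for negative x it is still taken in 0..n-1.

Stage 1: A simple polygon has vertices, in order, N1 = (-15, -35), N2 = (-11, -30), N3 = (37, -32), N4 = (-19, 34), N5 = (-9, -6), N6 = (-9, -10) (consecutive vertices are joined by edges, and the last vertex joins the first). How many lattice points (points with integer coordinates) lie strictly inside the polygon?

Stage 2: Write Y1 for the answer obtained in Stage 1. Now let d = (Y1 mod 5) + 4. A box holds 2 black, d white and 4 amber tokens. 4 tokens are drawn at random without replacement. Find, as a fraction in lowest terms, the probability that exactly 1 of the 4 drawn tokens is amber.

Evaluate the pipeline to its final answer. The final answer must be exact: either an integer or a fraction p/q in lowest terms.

Stage 1: cross terms: (-15*-30 - -11*-35)=65, (-11*-32 - 37*-30)=1462, (37*34 - -19*-32)=650, (-19*-6 - -9*34)=420, (-9*-10 - -9*-6)=36, (-9*-35 - -15*-10)=165; twice the area = |2798| = 2798; area = 1399; boundary points = 1 + 2 + 2 + 10 + 4 + 1 = 20; strictly interior points = area - boundary/2 + 1 = 1390; answer 1390
Stage 2: Y1 = 1390; d = 4; total draws C(10,4) = 210; favorable C(4,1)*C(6,3) = 80; P = 8/21; answer 8/21

8/21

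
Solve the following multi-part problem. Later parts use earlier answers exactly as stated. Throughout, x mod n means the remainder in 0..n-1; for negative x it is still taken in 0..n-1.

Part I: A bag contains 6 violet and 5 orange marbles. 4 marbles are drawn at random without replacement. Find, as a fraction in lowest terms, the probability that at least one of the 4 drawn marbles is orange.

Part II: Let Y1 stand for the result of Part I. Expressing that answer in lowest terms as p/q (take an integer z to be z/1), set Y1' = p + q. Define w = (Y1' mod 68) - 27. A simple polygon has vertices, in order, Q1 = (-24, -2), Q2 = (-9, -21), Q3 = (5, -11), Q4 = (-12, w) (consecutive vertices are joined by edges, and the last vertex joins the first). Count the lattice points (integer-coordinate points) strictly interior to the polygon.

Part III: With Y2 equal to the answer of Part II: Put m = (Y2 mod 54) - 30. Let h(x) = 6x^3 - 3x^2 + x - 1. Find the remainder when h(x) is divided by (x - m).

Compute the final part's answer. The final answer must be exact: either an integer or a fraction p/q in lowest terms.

137

Part I: total draws C(11,4) = 330; complement C(6,4) = 15; favorable 330 - 15 = 315; P = 21/22; answer 21/22
Part II: Y1 = 21/22; threaded value p + q = 43; w = 16; cross terms: (-24*-21 - -9*-2)=486, (-9*-11 - 5*-21)=204, (5*16 - -12*-11)=-52, (-12*-2 - -24*16)=408; twice the area = |1046| = 1046; area = 523; boundary points = 1 + 2 + 1 + 6 = 10; strictly interior points = area - boundary/2 + 1 = 519; answer 519
Part III: Y2 = 519; m = 3; remainder = value at the root: 6*(3)^3 - 3*(3)^2 + 1*(3)^1 - 1 = (162) + (-27) + (3) + (-1) = 137; answer 137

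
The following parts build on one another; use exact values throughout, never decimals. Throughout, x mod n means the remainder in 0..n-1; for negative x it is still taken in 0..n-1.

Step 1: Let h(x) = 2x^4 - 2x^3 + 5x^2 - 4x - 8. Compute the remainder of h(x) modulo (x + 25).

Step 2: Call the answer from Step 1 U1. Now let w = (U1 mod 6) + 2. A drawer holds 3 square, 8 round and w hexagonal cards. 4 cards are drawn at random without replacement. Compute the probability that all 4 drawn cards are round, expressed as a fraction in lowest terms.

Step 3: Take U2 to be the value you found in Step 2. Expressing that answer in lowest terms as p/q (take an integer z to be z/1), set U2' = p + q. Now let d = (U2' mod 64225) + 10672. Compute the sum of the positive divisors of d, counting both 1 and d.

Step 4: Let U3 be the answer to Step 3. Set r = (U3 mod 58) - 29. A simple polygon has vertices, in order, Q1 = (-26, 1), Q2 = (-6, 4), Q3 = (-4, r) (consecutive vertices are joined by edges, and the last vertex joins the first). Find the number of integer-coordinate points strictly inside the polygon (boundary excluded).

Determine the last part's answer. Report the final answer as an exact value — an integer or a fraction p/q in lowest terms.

Step 1: remainder = value at the root: 2*(-25)^4 - 2*(-25)^3 + 5*(-25)^2 - 4*(-25)^1 - 8 = (781250) + (31250) + (3125) + (100) + (-8) = 815717; answer 815717
Step 2: U1 = 815717; w = 7; total draws C(18,4) = 3060; favorable C(8,4) = 70; P = 7/306; answer 7/306
Step 3: U2 = 7/306; threaded value p + q = 313; d = 10985; 10985 = 5 * 13^3; sigma = (1 + 5) * (1 + 13 + 169 + 2197) = 6 * 2380 = 14280; answer 14280
Step 4: U3 = 14280; r = -17; cross terms: (-26*4 - -6*1)=-98, (-6*-17 - -4*4)=118, (-4*1 - -26*-17)=-446; twice the area = |-426| = 426; area = 213; boundary points = 1 + 1 + 2 = 4; strictly interior points = area - boundary/2 + 1 = 212; answer 212

212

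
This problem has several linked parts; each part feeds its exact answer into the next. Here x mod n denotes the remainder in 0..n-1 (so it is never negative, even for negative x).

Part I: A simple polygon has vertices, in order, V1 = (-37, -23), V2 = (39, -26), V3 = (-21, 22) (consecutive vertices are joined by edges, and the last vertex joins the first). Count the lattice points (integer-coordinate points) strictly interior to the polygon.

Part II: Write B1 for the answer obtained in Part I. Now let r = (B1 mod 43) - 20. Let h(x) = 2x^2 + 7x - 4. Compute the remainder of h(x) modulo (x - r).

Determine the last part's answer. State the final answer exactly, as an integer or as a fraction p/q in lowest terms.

200

Part I: cross terms: (-37*-26 - 39*-23)=1859, (39*22 - -21*-26)=312, (-21*-23 - -37*22)=1297; twice the area = |3468| = 3468; area = 1734; boundary points = 1 + 12 + 1 = 14; strictly interior points = area - boundary/2 + 1 = 1728; answer 1728
Part II: B1 = 1728; r = -12; remainder = value at the root: 2*(-12)^2 + 7*(-12)^1 - 4 = (288) + (-84) + (-4) = 200; answer 200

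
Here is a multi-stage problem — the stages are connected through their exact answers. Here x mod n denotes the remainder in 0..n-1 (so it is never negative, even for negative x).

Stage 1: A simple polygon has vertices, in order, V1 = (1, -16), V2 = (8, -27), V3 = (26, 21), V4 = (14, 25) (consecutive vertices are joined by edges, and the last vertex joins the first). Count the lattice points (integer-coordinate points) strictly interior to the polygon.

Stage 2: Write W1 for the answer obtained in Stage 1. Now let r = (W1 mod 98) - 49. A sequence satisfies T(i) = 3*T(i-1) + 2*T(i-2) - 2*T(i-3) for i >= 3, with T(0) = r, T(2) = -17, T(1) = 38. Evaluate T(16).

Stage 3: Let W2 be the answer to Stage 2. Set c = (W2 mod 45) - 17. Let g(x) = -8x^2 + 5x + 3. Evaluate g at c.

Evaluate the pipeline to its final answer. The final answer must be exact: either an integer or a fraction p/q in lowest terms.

Stage 1: cross terms: (1*-27 - 8*-16)=101, (8*21 - 26*-27)=870, (26*25 - 14*21)=356, (14*-16 - 1*25)=-249; twice the area = |1078| = 1078; area = 539; boundary points = 1 + 6 + 4 + 1 = 12; strictly interior points = area - boundary/2 + 1 = 534; answer 534
Stage 2: W1 = 534; r = -5; T(3) = 3*(-17) + 2*(38) - 2*(-5) = 35; iterating: T(3)=35, T(4)=-5, T(5)=89, T(6)=187, T(7)=749, T(8)=2443, T(9)=8453, T(10)=28747, T(11)=98261, T(12)=335371, T(13)=1145141, T(14)=3909643, T(15)=13348469, T(16)=45574411; answer 45574411
Stage 3: W2 = 45574411; c = 14; -8*(14)^2 + 5*(14)^1 + 3 = (-1568) + (70) + (3) = -1495; answer -1495

-1495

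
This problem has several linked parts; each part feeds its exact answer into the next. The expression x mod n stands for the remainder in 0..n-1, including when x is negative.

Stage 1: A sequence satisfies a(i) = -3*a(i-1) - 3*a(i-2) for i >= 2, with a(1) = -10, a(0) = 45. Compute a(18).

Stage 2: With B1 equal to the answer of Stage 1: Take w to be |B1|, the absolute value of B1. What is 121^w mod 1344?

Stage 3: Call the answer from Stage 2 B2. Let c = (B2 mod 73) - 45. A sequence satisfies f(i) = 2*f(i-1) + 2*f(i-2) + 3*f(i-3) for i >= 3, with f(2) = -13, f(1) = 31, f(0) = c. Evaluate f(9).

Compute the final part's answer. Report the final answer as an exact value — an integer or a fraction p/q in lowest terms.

Stage 1: a(2) = -3*(-10) - 3*(45) = -105; iterating: a(2)=-105, a(3)=345, a(4)=-720, a(5)=1125, a(6)=-1215, a(7)=270, a(8)=2835, a(9)=-9315, a(10)=19440, a(11)=-30375, a(12)=32805, a(13)=-7290, a(14)=-76545, a(15)=251505, a(16)=-524880, a(17)=820125, a(18)=-885735; answer -885735
Stage 2: B1 = -885735; w = 885735; squarings mod 1344: 121^1=121, 121^2=1201, 121^4=289, 121^8=193, 121^16=961, 121^32=193, 121^64=961, 121^128=193, 121^256=961, 121^512=193, 121^1024=961, 121^2048=193, 121^4096=961, 121^8192=193, 121^16384=961, 121^32768=193, 121^65536=961, 121^131072=193, 121^262144=961, 121^524288=193; 121^885735 = 121^1 * 121^2 * 121^4 * 121^32 * 121^64 * 121^128 * 121^256 * 121^512 * 121^32768 * 121^65536 * 121^262144 * 121^524288 = 841 (mod 1344); answer 841
Stage 3: B2 = 841; c = -7; f(3) = 2*(-13) + 2*(31) + 3*(-7) = 15; iterating: f(3)=15, f(4)=97, f(5)=185, f(6)=609, f(7)=1879, f(8)=5531, f(9)=16647; answer 16647

16647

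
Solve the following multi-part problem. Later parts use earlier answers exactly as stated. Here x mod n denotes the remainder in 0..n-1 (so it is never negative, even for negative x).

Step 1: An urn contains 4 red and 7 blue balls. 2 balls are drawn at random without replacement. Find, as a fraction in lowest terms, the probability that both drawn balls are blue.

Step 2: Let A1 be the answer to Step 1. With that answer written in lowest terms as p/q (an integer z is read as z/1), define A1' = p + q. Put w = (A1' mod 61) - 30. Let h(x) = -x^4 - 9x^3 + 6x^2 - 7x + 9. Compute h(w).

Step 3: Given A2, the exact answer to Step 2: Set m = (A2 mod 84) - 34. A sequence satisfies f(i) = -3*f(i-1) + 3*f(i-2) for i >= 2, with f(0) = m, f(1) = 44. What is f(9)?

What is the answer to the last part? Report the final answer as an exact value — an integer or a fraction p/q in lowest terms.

1665684

Step 1: total draws C(11,2) = 55; favorable C(7,2) = 21; P = 21/55; answer 21/55
Step 2: A1 = 21/55; threaded value p + q = 76; w = -15; -1*(-15)^4 - 9*(-15)^3 + 6*(-15)^2 - 7*(-15)^1 + 9 = (-50625) + (30375) + (1350) + (105) + (9) = -18786; answer -18786
Step 3: A2 = -18786; m = -4; f(2) = -3*(44) + 3*(-4) = -144; iterating: f(2)=-144, f(3)=564, f(4)=-2124, f(5)=8064, f(6)=-30564, f(7)=115884, f(8)=-439344, f(9)=1665684; answer 1665684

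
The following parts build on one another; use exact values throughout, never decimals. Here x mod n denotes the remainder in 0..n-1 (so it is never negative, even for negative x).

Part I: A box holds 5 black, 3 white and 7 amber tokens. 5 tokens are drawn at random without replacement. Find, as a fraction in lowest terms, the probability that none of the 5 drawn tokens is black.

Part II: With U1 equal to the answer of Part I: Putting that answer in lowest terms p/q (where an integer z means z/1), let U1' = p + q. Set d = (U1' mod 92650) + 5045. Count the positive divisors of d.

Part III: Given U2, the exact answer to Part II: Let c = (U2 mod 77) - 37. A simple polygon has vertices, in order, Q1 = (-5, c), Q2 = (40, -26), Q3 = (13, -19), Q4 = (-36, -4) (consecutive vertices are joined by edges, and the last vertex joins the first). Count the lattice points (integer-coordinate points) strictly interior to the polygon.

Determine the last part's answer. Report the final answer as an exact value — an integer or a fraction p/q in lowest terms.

Part I: total draws C(15,5) = 3003; favorable C(10,5) = 252; P = 12/143; answer 12/143
Part II: U1 = 12/143; threaded value p + q = 155; d = 5200; 5200 = 2^4 * 5^2 * 13; number of divisors = (4+1) * (2+1) * (1+1) = 30; answer 30
Part III: U2 = 30; c = -7; cross terms: (-5*-26 - 40*-7)=410, (40*-19 - 13*-26)=-422, (13*-4 - -36*-19)=-736, (-36*-7 - -5*-4)=232; twice the area = |-516| = 516; area = 258; boundary points = 1 + 1 + 1 + 1 = 4; strictly interior points = area - boundary/2 + 1 = 257; answer 257

257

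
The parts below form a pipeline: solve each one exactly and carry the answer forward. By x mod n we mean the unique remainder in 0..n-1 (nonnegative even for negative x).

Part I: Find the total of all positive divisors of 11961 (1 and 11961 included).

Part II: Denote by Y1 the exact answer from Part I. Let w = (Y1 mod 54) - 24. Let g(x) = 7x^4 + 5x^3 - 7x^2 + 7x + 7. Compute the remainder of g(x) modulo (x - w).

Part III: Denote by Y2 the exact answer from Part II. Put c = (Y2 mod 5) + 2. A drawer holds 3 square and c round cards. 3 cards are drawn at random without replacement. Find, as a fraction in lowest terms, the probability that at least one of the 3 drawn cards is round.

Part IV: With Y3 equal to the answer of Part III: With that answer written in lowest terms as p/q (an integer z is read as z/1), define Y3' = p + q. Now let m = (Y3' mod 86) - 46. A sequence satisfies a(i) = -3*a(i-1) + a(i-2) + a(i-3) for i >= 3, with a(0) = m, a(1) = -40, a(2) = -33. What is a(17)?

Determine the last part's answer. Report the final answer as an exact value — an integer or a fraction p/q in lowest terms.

Part I: 11961 = 3^3 * 443; sigma = (1 + 3 + 9 + 27) * (1 + 443) = 40 * 444 = 17760; answer 17760
Part II: Y1 = 17760; w = 24; remainder = value at the root: 7*(24)^4 + 5*(24)^3 - 7*(24)^2 + 7*(24)^1 + 7 = (2322432) + (69120) + (-4032) + (168) + (7) = 2387695; answer 2387695
Part III: Y2 = 2387695; c = 2; total draws C(5,3) = 10; complement C(3,3) = 1; favorable 10 - 1 = 9; P = 9/10; answer 9/10
Part IV: Y3 = 9/10; threaded value p + q = 19; m = -27; a(3) = -3*(-33) + 1*(-40) + 1*(-27) = 32; iterating: a(3)=32, a(4)=-169, a(5)=506, a(6)=-1655, a(7)=5302, a(8)=-17055, a(9)=54812, a(10)=-176189, a(11)=566324, a(12)=-1820349, a(13)=5851182, a(14)=-18807571, a(15)=60453546, a(16)=-194317027, a(17)=624597056; answer 624597056

624597056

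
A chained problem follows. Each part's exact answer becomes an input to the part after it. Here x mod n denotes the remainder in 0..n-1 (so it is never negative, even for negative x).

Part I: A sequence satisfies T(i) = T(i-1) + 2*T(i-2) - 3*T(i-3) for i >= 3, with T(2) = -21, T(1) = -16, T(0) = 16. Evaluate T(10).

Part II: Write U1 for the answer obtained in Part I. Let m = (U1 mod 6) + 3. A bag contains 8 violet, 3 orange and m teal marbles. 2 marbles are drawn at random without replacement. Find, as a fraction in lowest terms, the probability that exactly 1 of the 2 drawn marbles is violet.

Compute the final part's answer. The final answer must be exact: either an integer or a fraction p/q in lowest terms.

8/15

Part I: T(3) = 1*(-21) + 2*(-16) - 3*(16) = -101; iterating: T(3)=-101, T(4)=-95, T(5)=-234, T(6)=-121, T(7)=-304, T(8)=156, T(9)=-89, T(10)=1135; answer 1135
Part II: U1 = 1135; m = 4; total draws C(15,2) = 105; favorable C(8,1)*C(7,1) = 56; P = 8/15; answer 8/15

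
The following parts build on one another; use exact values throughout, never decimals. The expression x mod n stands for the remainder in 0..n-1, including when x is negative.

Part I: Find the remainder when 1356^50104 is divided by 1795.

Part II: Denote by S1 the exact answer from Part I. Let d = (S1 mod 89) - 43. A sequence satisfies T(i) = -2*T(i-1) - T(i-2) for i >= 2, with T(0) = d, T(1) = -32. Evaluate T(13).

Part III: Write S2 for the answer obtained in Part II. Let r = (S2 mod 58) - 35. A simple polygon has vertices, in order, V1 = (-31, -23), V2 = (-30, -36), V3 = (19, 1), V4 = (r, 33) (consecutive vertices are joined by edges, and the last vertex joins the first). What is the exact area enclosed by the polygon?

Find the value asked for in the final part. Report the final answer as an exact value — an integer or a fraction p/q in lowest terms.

Part I: squarings mod 1795: 1356^1=1356, 1356^2=656, 1356^4=1331, 1356^8=1691, 1356^16=46, 1356^32=321, 1356^64=726, 1356^128=1141, 1356^256=506, 1356^512=1146, 1356^1024=1171, 1356^2048=1656, 1356^4096=1371, 1356^8192=276, 1356^16384=786, 1356^32768=316; 1356^50104 = 1356^8 * 1356^16 * 1356^32 * 1356^128 * 1356^256 * 1356^512 * 1356^16384 * 1356^32768 = 1756 (mod 1795); answer 1756
Part II: S1 = 1756; d = 22; T(2) = -2*(-32) - 1*(22) = 42; iterating: T(2)=42, T(3)=-52, T(4)=62, T(5)=-72, T(6)=82, T(7)=-92, T(8)=102, T(9)=-112, T(10)=122, T(11)=-132, T(12)=142, T(13)=-152; answer -152
Part III: S2 = -152; r = -13; cross terms: (-31*-36 - -30*-23)=426, (-30*1 - 19*-36)=654, (19*33 - -13*1)=640, (-13*-23 - -31*33)=1322; twice the area = |3042| = 3042; area = 1521; answer 1521

1521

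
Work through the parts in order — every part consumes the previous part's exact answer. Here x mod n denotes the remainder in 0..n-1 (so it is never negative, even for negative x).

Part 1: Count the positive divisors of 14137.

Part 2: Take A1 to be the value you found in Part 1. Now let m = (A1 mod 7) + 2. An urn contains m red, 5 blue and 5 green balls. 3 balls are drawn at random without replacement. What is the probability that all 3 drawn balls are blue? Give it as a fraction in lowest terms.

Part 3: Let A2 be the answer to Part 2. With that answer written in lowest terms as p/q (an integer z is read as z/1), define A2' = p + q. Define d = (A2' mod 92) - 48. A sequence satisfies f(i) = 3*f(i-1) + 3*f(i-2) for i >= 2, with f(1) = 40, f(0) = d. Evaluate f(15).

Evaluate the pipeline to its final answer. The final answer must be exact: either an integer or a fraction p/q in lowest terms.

4942101681

Part 1: 14137 = 67 * 211; number of divisors = (1+1) * (1+1) = 4; answer 4
Part 2: A1 = 4; m = 6; total draws C(16,3) = 560; favorable C(5,3) = 10; P = 1/56; answer 1/56
Part 3: A2 = 1/56; threaded value p + q = 57; d = 9; f(2) = 3*(40) + 3*(9) = 147; iterating: f(2)=147, f(3)=561, f(4)=2124, f(5)=8055, f(6)=30537, f(7)=115776, f(8)=438939, f(9)=1664145, f(10)=6309252, f(11)=23920191, f(12)=90688329, f(13)=343825560, f(14)=1303541667, f(15)=4942101681; answer 4942101681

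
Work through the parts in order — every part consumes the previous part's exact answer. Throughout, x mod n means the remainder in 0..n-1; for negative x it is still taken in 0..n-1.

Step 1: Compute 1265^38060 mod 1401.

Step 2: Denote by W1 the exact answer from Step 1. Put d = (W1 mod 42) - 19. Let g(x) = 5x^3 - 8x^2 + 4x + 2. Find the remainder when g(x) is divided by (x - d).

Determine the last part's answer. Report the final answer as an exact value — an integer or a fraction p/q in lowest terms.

Step 1: squarings mod 1401: 1265^1=1265, 1265^2=283, 1265^4=232, 1265^8=586, 1265^16=151, 1265^32=385, 1265^64=1120, 1265^128=505, 1265^256=43, 1265^512=448, 1265^1024=361, 1265^2048=28, 1265^4096=784, 1265^8192=1018, 1265^16384=985, 1265^32768=733; 1265^38060 = 1265^4 * 1265^8 * 1265^32 * 1265^128 * 1265^1024 * 1265^4096 * 1265^32768 = 364 (mod 1401); answer 364
Step 2: W1 = 364; d = 9; remainder = value at the root: 5*(9)^3 - 8*(9)^2 + 4*(9)^1 + 2 = (3645) + (-648) + (36) + (2) = 3035; answer 3035

3035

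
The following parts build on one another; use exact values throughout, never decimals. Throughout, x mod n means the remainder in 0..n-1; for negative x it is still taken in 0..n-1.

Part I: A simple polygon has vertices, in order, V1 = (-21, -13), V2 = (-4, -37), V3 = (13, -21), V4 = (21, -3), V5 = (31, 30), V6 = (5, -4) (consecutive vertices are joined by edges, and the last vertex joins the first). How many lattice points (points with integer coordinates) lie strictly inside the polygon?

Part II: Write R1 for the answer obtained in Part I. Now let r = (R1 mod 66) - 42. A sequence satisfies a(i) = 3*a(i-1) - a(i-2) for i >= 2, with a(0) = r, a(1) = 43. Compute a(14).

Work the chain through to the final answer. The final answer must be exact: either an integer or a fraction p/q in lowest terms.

18400200

Part I: cross terms: (-21*-37 - -4*-13)=725, (-4*-21 - 13*-37)=565, (13*-3 - 21*-21)=402, (21*30 - 31*-3)=723, (31*-4 - 5*30)=-274, (5*-13 - -21*-4)=-149; twice the area = |1992| = 1992; area = 996; boundary points = 1 + 1 + 2 + 1 + 2 + 1 = 8; strictly interior points = area - boundary/2 + 1 = 993; answer 993
Part II: R1 = 993; r = -39; a(2) = 3*(43) - 1*(-39) = 168; iterating: a(2)=168, a(3)=461, a(4)=1215, a(5)=3184, a(6)=8337, a(7)=21827, a(8)=57144, a(9)=149605, a(10)=391671, a(11)=1025408, a(12)=2684553, a(13)=7028251, a(14)=18400200; answer 18400200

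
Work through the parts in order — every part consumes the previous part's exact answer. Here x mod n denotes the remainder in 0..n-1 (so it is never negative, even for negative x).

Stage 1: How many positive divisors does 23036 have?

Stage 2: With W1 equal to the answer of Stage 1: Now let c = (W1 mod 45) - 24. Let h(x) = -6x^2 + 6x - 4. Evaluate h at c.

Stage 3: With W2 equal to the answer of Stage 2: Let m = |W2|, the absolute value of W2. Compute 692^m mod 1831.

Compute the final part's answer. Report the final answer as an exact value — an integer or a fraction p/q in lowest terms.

Stage 1: 23036 = 2^2 * 13 * 443; number of divisors = (2+1) * (1+1) * (1+1) = 12; answer 12
Stage 2: W1 = 12; c = -12; -6*(-12)^2 + 6*(-12)^1 - 4 = (-864) + (-72) + (-4) = -940; answer -940
Stage 3: W2 = -940; m = 940; squarings mod 1831: 692^1=692, 692^2=973, 692^4=102, 692^8=1249, 692^16=1820, 692^32=121, 692^64=1824, 692^128=49, 692^256=570, 692^512=813; 692^940 = 692^4 * 692^8 * 692^32 * 692^128 * 692^256 * 692^512 = 836 (mod 1831); answer 836

836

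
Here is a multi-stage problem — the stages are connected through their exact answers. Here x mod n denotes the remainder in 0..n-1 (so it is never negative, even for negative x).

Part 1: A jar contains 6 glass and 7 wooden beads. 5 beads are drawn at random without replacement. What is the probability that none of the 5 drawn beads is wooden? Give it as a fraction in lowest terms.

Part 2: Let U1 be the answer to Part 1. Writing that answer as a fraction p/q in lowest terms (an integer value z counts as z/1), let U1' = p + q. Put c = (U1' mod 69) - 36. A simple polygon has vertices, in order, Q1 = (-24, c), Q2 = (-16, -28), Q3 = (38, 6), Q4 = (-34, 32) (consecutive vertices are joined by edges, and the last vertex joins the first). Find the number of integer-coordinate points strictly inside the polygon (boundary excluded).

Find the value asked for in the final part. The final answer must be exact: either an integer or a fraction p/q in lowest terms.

2083

Part 1: total draws C(13,5) = 1287; favorable C(6,5) = 6; P = 2/429; answer 2/429
Part 2: U1 = 2/429; threaded value p + q = 431; c = -19; cross terms: (-24*-28 - -16*-19)=368, (-16*6 - 38*-28)=968, (38*32 - -34*6)=1420, (-34*-19 - -24*32)=1414; twice the area = |4170| = 4170; area = 2085; boundary points = 1 + 2 + 2 + 1 = 6; strictly interior points = area - boundary/2 + 1 = 2083; answer 2083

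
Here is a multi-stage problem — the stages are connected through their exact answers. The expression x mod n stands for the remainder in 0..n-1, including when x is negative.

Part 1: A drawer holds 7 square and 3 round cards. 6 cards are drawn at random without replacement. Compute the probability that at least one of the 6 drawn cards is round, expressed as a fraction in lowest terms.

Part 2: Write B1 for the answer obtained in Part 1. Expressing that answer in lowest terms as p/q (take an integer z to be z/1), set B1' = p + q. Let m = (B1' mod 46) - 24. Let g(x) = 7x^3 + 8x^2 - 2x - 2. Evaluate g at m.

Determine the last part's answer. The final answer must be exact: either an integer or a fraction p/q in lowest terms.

Part 1: total draws C(10,6) = 210; complement C(7,6) = 7; favorable 210 - 7 = 203; P = 29/30; answer 29/30
Part 2: B1 = 29/30; threaded value p + q = 59; m = -11; 7*(-11)^3 + 8*(-11)^2 - 2*(-11)^1 - 2 = (-9317) + (968) + (22) + (-2) = -8329; answer -8329

-8329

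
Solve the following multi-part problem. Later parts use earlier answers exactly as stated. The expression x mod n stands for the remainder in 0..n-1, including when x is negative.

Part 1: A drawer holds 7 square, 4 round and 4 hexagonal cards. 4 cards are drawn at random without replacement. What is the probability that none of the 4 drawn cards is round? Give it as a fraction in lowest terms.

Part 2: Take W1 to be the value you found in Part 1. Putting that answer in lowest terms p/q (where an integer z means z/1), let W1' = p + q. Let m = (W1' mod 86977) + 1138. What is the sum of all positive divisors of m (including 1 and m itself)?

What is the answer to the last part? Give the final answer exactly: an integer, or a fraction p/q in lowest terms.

Part 1: total draws C(15,4) = 1365; favorable C(11,4) = 330; P = 22/91; answer 22/91
Part 2: W1 = 22/91; threaded value p + q = 113; m = 1251; 1251 = 3^2 * 139; sigma = (1 + 3 + 9) * (1 + 139) = 13 * 140 = 1820; answer 1820

1820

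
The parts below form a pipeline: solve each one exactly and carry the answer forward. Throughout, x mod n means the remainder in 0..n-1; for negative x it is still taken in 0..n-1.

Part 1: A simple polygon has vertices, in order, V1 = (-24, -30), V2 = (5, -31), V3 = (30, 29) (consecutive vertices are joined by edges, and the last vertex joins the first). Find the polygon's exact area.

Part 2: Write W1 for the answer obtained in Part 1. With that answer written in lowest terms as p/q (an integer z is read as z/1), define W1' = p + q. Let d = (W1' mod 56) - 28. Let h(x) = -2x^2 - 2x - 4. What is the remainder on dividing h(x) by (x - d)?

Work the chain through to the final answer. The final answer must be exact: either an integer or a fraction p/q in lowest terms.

Part 1: cross terms: (-24*-31 - 5*-30)=894, (5*29 - 30*-31)=1075, (30*-30 - -24*29)=-204; twice the area = |1765| = 1765; area = 1765/2; answer 1765/2
Part 2: W1 = 1765/2; threaded value p + q = 1767; d = 3; remainder = value at the root: -2*(3)^2 - 2*(3)^1 - 4 = (-18) + (-6) + (-4) = -28; answer -28

-28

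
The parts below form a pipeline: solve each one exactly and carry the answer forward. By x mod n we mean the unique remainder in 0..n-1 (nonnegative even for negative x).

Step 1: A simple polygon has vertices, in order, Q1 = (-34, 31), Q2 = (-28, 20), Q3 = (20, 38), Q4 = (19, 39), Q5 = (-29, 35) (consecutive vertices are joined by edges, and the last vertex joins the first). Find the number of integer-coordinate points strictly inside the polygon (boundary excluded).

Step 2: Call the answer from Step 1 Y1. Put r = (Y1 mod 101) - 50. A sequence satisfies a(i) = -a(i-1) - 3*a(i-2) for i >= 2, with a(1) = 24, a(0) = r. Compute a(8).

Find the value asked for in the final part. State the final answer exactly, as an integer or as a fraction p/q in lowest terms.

Step 1: cross terms: (-34*20 - -28*31)=188, (-28*38 - 20*20)=-1464, (20*39 - 19*38)=58, (19*35 - -29*39)=1796, (-29*31 - -34*35)=291; twice the area = |869| = 869; area = 869/2; boundary points = 1 + 6 + 1 + 4 + 1 = 13; strictly interior points = area - boundary/2 + 1 = 429; answer 429
Step 2: Y1 = 429; r = -25; a(2) = -1*(24) - 3*(-25) = 51; iterating: a(2)=51, a(3)=-123, a(4)=-30, a(5)=399, a(6)=-309, a(7)=-888, a(8)=1815; answer 1815

1815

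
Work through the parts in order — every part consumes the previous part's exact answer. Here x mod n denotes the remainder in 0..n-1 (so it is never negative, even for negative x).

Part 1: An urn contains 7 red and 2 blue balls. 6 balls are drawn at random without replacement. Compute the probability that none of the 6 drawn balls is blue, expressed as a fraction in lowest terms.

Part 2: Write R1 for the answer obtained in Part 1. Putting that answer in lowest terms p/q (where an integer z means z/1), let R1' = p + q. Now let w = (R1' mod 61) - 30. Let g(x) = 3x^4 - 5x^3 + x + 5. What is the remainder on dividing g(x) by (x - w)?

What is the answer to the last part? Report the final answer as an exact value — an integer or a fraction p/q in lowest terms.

275116

Part 1: total draws C(9,6) = 84; favorable C(7,6) = 7; P = 1/12; answer 1/12
Part 2: R1 = 1/12; threaded value p + q = 13; w = -17; remainder = value at the root: 3*(-17)^4 - 5*(-17)^3 + 1*(-17)^1 + 5 = (250563) + (24565) + (-17) + (5) = 275116; answer 275116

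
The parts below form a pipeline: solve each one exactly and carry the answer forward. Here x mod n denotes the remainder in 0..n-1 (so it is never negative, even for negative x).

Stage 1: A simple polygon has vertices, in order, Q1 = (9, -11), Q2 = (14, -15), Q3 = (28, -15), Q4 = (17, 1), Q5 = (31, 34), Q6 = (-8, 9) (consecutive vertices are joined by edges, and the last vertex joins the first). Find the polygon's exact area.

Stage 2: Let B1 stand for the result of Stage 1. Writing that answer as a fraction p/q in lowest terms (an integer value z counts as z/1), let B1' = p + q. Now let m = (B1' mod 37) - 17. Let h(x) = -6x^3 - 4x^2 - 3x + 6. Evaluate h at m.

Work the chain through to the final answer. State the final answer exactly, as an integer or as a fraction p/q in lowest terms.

Stage 1: cross terms: (9*-15 - 14*-11)=19, (14*-15 - 28*-15)=210, (28*1 - 17*-15)=283, (17*34 - 31*1)=547, (31*9 - -8*34)=551, (-8*-11 - 9*9)=7; twice the area = |1617| = 1617; area = 1617/2; answer 1617/2
Stage 2: B1 = 1617/2; threaded value p + q = 1619; m = 11; -6*(11)^3 - 4*(11)^2 - 3*(11)^1 + 6 = (-7986) + (-484) + (-33) + (6) = -8497; answer -8497

-8497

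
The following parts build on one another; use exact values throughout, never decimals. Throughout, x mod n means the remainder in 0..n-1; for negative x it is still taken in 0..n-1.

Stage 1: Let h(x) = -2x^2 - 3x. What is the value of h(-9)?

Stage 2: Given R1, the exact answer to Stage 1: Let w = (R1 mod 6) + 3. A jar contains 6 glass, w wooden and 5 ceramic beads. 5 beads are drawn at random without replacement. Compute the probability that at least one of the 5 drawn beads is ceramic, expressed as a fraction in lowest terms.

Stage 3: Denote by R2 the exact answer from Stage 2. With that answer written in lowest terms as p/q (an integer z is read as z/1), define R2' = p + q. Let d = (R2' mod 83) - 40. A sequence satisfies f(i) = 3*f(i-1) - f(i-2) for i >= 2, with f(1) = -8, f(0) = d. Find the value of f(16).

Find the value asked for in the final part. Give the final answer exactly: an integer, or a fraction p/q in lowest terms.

Stage 1: -2*(-9)^2 - 3*(-9)^1 = (-162) + (27) = -135; answer -135
Stage 2: R1 = -135; w = 6; total draws C(17,5) = 6188; complement C(12,5) = 792; favorable 6188 - 792 = 5396; P = 1349/1547; answer 1349/1547
Stage 3: R2 = 1349/1547; threaded value p + q = 2896; d = 34; f(2) = 3*(-8) - 1*(34) = -58; iterating: f(2)=-58, f(3)=-166, f(4)=-440, f(5)=-1154, f(6)=-3022, f(7)=-7912, f(8)=-20714, f(9)=-54230, f(10)=-141976, f(11)=-371698, f(12)=-973118, f(13)=-2547656, f(14)=-6669850, f(15)=-17461894, f(16)=-45715832; answer -45715832

-45715832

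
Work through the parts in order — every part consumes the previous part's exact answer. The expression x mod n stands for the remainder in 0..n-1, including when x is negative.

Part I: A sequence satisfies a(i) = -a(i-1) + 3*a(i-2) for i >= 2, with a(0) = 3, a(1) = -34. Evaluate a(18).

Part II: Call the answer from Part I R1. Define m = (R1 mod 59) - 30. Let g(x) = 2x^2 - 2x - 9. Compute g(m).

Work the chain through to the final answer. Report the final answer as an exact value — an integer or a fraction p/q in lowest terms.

Part I: a(2) = -1*(-34) + 3*(3) = 43; iterating: a(2)=43, a(3)=-145, a(4)=274, a(5)=-709, a(6)=1531, a(7)=-3658, a(8)=8251, a(9)=-19225, a(10)=43978, a(11)=-101653, a(12)=233587, a(13)=-538546, a(14)=1239307, a(15)=-2854945, a(16)=6572866, a(17)=-15137701, a(18)=34856299; answer 34856299
Part II: R1 = 34856299; m = 13; 2*(13)^2 - 2*(13)^1 - 9 = (338) + (-26) + (-9) = 303; answer 303

303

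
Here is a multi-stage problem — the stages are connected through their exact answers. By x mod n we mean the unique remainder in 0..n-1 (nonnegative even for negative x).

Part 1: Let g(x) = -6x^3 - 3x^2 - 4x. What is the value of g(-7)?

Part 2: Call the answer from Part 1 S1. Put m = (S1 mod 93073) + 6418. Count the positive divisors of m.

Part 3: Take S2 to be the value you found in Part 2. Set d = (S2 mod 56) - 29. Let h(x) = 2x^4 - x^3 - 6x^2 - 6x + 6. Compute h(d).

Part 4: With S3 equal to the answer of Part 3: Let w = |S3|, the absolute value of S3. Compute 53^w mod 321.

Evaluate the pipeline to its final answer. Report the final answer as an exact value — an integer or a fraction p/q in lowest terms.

299

Part 1: -6*(-7)^3 - 3*(-7)^2 - 4*(-7)^1 = (2058) + (-147) + (28) = 1939; answer 1939
Part 2: S1 = 1939; m = 8357; 8357 = 61 * 137; number of divisors = (1+1) * (1+1) = 4; answer 4
Part 3: S2 = 4; d = -25; 2*(-25)^4 - 1*(-25)^3 - 6*(-25)^2 - 6*(-25)^1 + 6 = (781250) + (15625) + (-3750) + (150) + (6) = 793281; answer 793281
Part 4: S3 = 793281; w = 793281; squarings mod 321: 53^1=53, 53^2=241, 53^4=301, 53^8=79, 53^16=142, 53^32=262, 53^64=271, 53^128=253, 53^256=130, 53^512=208, 53^1024=250, 53^2048=226, 53^4096=37, 53^8192=85, 53^16384=163, 53^32768=247, 53^65536=19, 53^131072=40, 53^262144=316, 53^524288=25; 53^793281 = 53^1 * 53^64 * 53^128 * 53^512 * 53^2048 * 53^4096 * 53^262144 * 53^524288 = 299 (mod 321); answer 299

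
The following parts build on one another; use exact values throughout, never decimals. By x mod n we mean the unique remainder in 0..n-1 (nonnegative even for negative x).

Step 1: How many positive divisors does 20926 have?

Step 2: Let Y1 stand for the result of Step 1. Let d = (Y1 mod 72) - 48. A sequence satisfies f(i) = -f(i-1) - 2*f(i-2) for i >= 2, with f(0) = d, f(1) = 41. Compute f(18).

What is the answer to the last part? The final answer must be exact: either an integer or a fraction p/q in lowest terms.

20363

Step 1: 20926 = 2 * 10463; number of divisors = (1+1) * (1+1) = 4; answer 4
Step 2: Y1 = 4; d = -44; f(2) = -1*(41) - 2*(-44) = 47; iterating: f(2)=47, f(3)=-129, f(4)=35, f(5)=223, f(6)=-293, f(7)=-153, f(8)=739, f(9)=-433, f(10)=-1045, f(11)=1911, f(12)=179, f(13)=-4001, f(14)=3643, f(15)=4359, f(16)=-11645, f(17)=2927, f(18)=20363; answer 20363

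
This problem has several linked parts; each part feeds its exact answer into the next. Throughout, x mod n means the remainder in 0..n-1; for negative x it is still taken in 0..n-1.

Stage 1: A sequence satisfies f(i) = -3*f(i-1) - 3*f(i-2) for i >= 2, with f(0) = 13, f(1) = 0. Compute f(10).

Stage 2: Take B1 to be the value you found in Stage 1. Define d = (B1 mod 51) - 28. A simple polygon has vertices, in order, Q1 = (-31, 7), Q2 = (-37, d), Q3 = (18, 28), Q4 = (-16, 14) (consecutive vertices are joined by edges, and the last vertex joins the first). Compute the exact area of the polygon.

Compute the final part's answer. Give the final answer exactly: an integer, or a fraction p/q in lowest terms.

Stage 1: f(2) = -3*(0) - 3*(13) = -39; iterating: f(2)=-39, f(3)=117, f(4)=-234, f(5)=351, f(6)=-351, f(7)=0, f(8)=1053, f(9)=-3159, f(10)=6318; answer 6318
Stage 2: B1 = 6318; d = 17; cross terms: (-31*17 - -37*7)=-268, (-37*28 - 18*17)=-1342, (18*14 - -16*28)=700, (-16*7 - -31*14)=322; twice the area = |-588| = 588; area = 294; answer 294

294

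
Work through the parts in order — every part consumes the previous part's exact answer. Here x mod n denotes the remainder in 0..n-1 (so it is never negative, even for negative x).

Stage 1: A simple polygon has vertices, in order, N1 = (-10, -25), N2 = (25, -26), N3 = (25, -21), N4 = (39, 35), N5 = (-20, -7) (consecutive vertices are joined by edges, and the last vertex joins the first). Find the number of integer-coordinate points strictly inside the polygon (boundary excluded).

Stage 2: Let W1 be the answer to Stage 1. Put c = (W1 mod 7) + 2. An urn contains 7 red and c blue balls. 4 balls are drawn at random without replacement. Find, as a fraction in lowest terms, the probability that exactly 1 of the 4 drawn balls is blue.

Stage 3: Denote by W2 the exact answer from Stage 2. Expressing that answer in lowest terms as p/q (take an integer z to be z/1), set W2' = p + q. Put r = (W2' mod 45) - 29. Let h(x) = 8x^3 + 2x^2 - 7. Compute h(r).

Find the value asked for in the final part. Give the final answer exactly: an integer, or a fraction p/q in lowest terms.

Stage 1: cross terms: (-10*-26 - 25*-25)=885, (25*-21 - 25*-26)=125, (25*35 - 39*-21)=1694, (39*-7 - -20*35)=427, (-20*-25 - -10*-7)=430; twice the area = |3561| = 3561; area = 3561/2; boundary points = 1 + 5 + 14 + 1 + 2 = 23; strictly interior points = area - boundary/2 + 1 = 1770; answer 1770
Stage 2: W1 = 1770; c = 8; total draws C(15,4) = 1365; favorable C(8,1)*C(7,3) = 280; P = 8/39; answer 8/39
Stage 3: W2 = 8/39; threaded value p + q = 47; r = -27; 8*(-27)^3 + 2*(-27)^2 - 7 = (-157464) + (1458) + (-7) = -156013; answer -156013

-156013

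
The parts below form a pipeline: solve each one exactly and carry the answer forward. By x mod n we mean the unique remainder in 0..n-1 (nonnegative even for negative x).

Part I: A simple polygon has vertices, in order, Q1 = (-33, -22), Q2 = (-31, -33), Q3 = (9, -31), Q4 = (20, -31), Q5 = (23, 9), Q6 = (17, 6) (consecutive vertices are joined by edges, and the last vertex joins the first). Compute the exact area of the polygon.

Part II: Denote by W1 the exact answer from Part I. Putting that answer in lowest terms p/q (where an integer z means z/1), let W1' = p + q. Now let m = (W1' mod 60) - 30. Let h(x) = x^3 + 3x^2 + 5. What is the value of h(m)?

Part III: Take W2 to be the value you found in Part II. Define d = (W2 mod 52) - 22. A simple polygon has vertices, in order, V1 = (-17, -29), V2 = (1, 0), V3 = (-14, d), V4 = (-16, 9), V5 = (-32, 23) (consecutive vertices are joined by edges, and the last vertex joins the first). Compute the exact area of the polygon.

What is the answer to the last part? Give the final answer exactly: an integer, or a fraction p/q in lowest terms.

Part I: cross terms: (-33*-33 - -31*-22)=407, (-31*-31 - 9*-33)=1258, (9*-31 - 20*-31)=341, (20*9 - 23*-31)=893, (23*6 - 17*9)=-15, (17*-22 - -33*6)=-176; twice the area = |2708| = 2708; area = 1354; answer 1354
Part II: W1 = 1354; threaded value p + q = 1355; m = 5; 1*(5)^3 + 3*(5)^2 + 5 = (125) + (75) + (5) = 205; answer 205
Part III: W2 = 205; d = 27; cross terms: (-17*0 - 1*-29)=29, (1*27 - -14*0)=27, (-14*9 - -16*27)=306, (-16*23 - -32*9)=-80, (-32*-29 - -17*23)=1319; twice the area = |1601| = 1601; area = 1601/2; answer 1601/2

1601/2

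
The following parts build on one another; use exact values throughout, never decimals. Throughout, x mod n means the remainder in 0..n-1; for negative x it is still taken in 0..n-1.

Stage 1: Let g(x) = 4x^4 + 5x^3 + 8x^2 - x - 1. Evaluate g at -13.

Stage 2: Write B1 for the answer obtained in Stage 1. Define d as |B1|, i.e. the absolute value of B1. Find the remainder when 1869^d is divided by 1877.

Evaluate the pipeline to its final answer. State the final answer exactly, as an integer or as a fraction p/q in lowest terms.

Stage 1: 4*(-13)^4 + 5*(-13)^3 + 8*(-13)^2 - 1*(-13)^1 - 1 = (114244) + (-10985) + (1352) + (13) + (-1) = 104623; answer 104623
Stage 2: B1 = 104623; d = 104623; squarings mod 1877: 1869^1=1869, 1869^2=64, 1869^4=342, 1869^8=590, 1869^16=855, 1869^32=872, 1869^64=199, 1869^128=184, 1869^256=70, 1869^512=1146, 1869^1024=1293, 1869^2048=1319, 1869^4096=1659, 1869^8192=599, 1869^16384=294, 1869^32768=94, 1869^65536=1328; 1869^104623 = 1869^1 * 1869^2 * 1869^4 * 1869^8 * 1869^32 * 1869^128 * 1869^2048 * 1869^4096 * 1869^32768 * 1869^65536 = 1848 (mod 1877); answer 1848

1848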